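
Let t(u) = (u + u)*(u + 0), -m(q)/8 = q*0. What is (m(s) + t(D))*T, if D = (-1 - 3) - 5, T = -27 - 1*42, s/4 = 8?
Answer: -11178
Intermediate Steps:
s = 32 (s = 4*8 = 32)
T = -69 (T = -27 - 42 = -69)
D = -9 (D = -4 - 5 = -9)
m(q) = 0 (m(q) = -8*q*0 = -8*0 = 0)
t(u) = 2*u² (t(u) = (2*u)*u = 2*u²)
(m(s) + t(D))*T = (0 + 2*(-9)²)*(-69) = (0 + 2*81)*(-69) = (0 + 162)*(-69) = 162*(-69) = -11178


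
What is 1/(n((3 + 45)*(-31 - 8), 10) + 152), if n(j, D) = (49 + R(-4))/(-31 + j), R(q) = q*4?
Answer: 173/26293 ≈ 0.0065797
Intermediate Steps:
R(q) = 4*q
n(j, D) = 33/(-31 + j) (n(j, D) = (49 + 4*(-4))/(-31 + j) = (49 - 16)/(-31 + j) = 33/(-31 + j))
1/(n((3 + 45)*(-31 - 8), 10) + 152) = 1/(33/(-31 + (3 + 45)*(-31 - 8)) + 152) = 1/(33/(-31 + 48*(-39)) + 152) = 1/(33/(-31 - 1872) + 152) = 1/(33/(-1903) + 152) = 1/(33*(-1/1903) + 152) = 1/(-3/173 + 152) = 1/(26293/173) = 173/26293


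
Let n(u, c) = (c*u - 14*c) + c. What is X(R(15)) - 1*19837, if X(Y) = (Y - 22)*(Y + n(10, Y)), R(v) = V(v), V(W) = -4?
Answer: -20045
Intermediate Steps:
n(u, c) = -13*c + c*u (n(u, c) = (-14*c + c*u) + c = -13*c + c*u)
R(v) = -4
X(Y) = -2*Y*(-22 + Y) (X(Y) = (Y - 22)*(Y + Y*(-13 + 10)) = (-22 + Y)*(Y + Y*(-3)) = (-22 + Y)*(Y - 3*Y) = (-22 + Y)*(-2*Y) = -2*Y*(-22 + Y))
X(R(15)) - 1*19837 = 2*(-4)*(22 - 1*(-4)) - 1*19837 = 2*(-4)*(22 + 4) - 19837 = 2*(-4)*26 - 19837 = -208 - 19837 = -20045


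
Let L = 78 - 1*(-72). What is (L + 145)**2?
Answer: 87025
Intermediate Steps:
L = 150 (L = 78 + 72 = 150)
(L + 145)**2 = (150 + 145)**2 = 295**2 = 87025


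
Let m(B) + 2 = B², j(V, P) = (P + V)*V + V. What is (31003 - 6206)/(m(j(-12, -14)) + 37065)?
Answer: 24797/127063 ≈ 0.19516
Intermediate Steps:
j(V, P) = V + V*(P + V) (j(V, P) = V*(P + V) + V = V + V*(P + V))
m(B) = -2 + B²
(31003 - 6206)/(m(j(-12, -14)) + 37065) = (31003 - 6206)/((-2 + (-12*(1 - 14 - 12))²) + 37065) = 24797/((-2 + (-12*(-25))²) + 37065) = 24797/((-2 + 300²) + 37065) = 24797/((-2 + 90000) + 37065) = 24797/(89998 + 37065) = 24797/127063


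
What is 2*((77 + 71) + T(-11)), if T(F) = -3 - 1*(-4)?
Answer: 298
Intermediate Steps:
T(F) = 1 (T(F) = -3 + 4 = 1)
2*((77 + 71) + T(-11)) = 2*((77 + 71) + 1) = 2*(148 + 1) = 2*149 = 298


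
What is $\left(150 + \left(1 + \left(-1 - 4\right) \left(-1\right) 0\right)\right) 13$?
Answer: $1963$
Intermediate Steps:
$\left(150 + \left(1 + \left(-1 - 4\right) \left(-1\right) 0\right)\right) 13 = \left(150 + \left(1 + \left(-5\right) \left(-1\right) 0\right)\right) 13 = \left(150 + \left(1 + 5 \cdot 0\right)\right) 13 = \left(150 + \left(1 + 0\right)\right) 13 = \left(150 + 1\right) 13 = 151 \cdot 13 = 1963$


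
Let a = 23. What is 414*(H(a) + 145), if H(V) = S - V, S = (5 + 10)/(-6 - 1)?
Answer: 347346/7 ≈ 49621.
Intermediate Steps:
S = -15/7 (S = 15/(-7) = 15*(-⅐) = -15/7 ≈ -2.1429)
H(V) = -15/7 - V
414*(H(a) + 145) = 414*((-15/7 - 1*23) + 145) = 414*((-15/7 - 23) + 145) = 414*(-176/7 + 145) = 414*(839/7) = 347346/7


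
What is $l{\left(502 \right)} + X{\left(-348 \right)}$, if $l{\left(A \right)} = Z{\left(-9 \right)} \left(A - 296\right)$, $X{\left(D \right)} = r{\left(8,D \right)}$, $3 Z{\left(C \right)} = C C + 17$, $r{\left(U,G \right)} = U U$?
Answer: $\frac{20380}{3} \approx 6793.3$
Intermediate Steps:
$r{\left(U,G \right)} = U^{2}$
$Z{\left(C \right)} = \frac{17}{3} + \frac{C^{2}}{3}$ ($Z{\left(C \right)} = \frac{C C + 17}{3} = \frac{C^{2} + 17}{3} = \frac{17 + C^{2}}{3} = \frac{17}{3} + \frac{C^{2}}{3}$)
$X{\left(D \right)} = 64$ ($X{\left(D \right)} = 8^{2} = 64$)
$l{\left(A \right)} = - \frac{29008}{3} + \frac{98 A}{3}$ ($l{\left(A \right)} = \left(\frac{17}{3} + \frac{\left(-9\right)^{2}}{3}\right) \left(A - 296\right) = \left(\frac{17}{3} + \frac{1}{3} \cdot 81\right) \left(-296 + A\right) = \left(\frac{17}{3} + 27\right) \left(-296 + A\right) = \frac{98 \left(-296 + A\right)}{3} = - \frac{29008}{3} + \frac{98 A}{3}$)
$l{\left(502 \right)} + X{\left(-348 \right)} = \left(- \frac{29008}{3} + \frac{98}{3} \cdot 502\right) + 64 = \left(- \frac{29008}{3} + \frac{49196}{3}\right) + 64 = \frac{20188}{3} + 64 = \frac{20380}{3}$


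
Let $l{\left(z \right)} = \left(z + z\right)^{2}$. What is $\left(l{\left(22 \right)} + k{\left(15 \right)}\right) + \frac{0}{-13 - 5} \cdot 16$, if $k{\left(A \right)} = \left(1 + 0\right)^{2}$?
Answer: $1937$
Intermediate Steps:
$l{\left(z \right)} = 4 z^{2}$ ($l{\left(z \right)} = \left(2 z\right)^{2} = 4 z^{2}$)
$k{\left(A \right)} = 1$ ($k{\left(A \right)} = 1^{2} = 1$)
$\left(l{\left(22 \right)} + k{\left(15 \right)}\right) + \frac{0}{-13 - 5} \cdot 16 = \left(4 \cdot 22^{2} + 1\right) + \frac{0}{-13 - 5} \cdot 16 = \left(4 \cdot 484 + 1\right) + \frac{0}{-18} \cdot 16 = \left(1936 + 1\right) + 0 \left(- \frac{1}{18}\right) 16 = 1937 + 0 \cdot 16 = 1937 + 0 = 1937$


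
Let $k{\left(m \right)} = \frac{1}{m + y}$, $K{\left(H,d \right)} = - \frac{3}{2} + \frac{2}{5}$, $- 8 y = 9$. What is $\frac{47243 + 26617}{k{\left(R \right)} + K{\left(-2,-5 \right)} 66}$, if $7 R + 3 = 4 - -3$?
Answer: $- \frac{11448300}{11533} \approx -992.66$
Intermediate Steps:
$R = \frac{4}{7}$ ($R = - \frac{3}{7} + \frac{4 - -3}{7} = - \frac{3}{7} + \frac{4 + 3}{7} = - \frac{3}{7} + \frac{1}{7} \cdot 7 = - \frac{3}{7} + 1 = \frac{4}{7} \approx 0.57143$)
$y = - \frac{9}{8}$ ($y = \left(- \frac{1}{8}\right) 9 = - \frac{9}{8} \approx -1.125$)
$K{\left(H,d \right)} = - \frac{11}{10}$ ($K{\left(H,d \right)} = \left(-3\right) \frac{1}{2} + 2 \cdot \frac{1}{5} = - \frac{3}{2} + \frac{2}{5} = - \frac{11}{10}$)
$k{\left(m \right)} = \frac{1}{- \frac{9}{8} + m}$ ($k{\left(m \right)} = \frac{1}{m - \frac{9}{8}} = \frac{1}{- \frac{9}{8} + m}$)
$\frac{47243 + 26617}{k{\left(R \right)} + K{\left(-2,-5 \right)} 66} = \frac{47243 + 26617}{\frac{8}{-9 + 8 \cdot \frac{4}{7}} - \frac{363}{5}} = \frac{73860}{\frac{8}{-9 + \frac{32}{7}} - \frac{363}{5}} = \frac{73860}{\frac{8}{- \frac{31}{7}} - \frac{363}{5}} = \frac{73860}{8 \left(- \frac{7}{31}\right) - \frac{363}{5}} = \frac{73860}{- \frac{56}{31} - \frac{363}{5}} = \frac{73860}{- \frac{11533}{155}} = 73860 \left(- \frac{155}{11533}\right) = - \frac{11448300}{11533}$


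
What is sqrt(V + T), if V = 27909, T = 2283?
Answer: 4*sqrt(1887) ≈ 173.76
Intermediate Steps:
sqrt(V + T) = sqrt(27909 + 2283) = sqrt(30192) = 4*sqrt(1887)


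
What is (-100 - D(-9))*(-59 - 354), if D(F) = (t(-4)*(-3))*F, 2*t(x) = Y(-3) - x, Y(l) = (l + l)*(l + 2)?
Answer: 97055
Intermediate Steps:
Y(l) = 2*l*(2 + l) (Y(l) = (2*l)*(2 + l) = 2*l*(2 + l))
t(x) = 3 - x/2 (t(x) = (2*(-3)*(2 - 3) - x)/2 = (2*(-3)*(-1) - x)/2 = (6 - x)/2 = 3 - x/2)
D(F) = -15*F (D(F) = ((3 - ½*(-4))*(-3))*F = ((3 + 2)*(-3))*F = (5*(-3))*F = -15*F)
(-100 - D(-9))*(-59 - 354) = (-100 - (-15)*(-9))*(-59 - 354) = (-100 - 1*135)*(-413) = (-100 - 135)*(-413) = -235*(-413) = 97055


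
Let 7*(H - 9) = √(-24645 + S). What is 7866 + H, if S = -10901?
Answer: 7875 + I*√35546/7 ≈ 7875.0 + 26.934*I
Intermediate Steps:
H = 9 + I*√35546/7 (H = 9 + √(-24645 - 10901)/7 = 9 + √(-35546)/7 = 9 + (I*√35546)/7 = 9 + I*√35546/7 ≈ 9.0 + 26.934*I)
7866 + H = 7866 + (9 + I*√35546/7) = 7875 + I*√35546/7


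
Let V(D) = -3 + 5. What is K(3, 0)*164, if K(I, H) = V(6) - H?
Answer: 328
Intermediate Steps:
V(D) = 2
K(I, H) = 2 - H
K(3, 0)*164 = (2 - 1*0)*164 = (2 + 0)*164 = 2*164 = 328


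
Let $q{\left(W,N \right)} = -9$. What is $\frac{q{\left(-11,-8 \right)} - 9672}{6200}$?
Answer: $- \frac{9681}{6200} \approx -1.5615$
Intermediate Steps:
$\frac{q{\left(-11,-8 \right)} - 9672}{6200} = \frac{-9 - 9672}{6200} = \left(-9 - 9672\right) \frac{1}{6200} = \left(-9681\right) \frac{1}{6200} = - \frac{9681}{6200}$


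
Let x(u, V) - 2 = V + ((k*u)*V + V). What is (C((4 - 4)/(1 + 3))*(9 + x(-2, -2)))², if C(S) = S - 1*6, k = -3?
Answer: 900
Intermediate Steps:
C(S) = -6 + S (C(S) = S - 6 = -6 + S)
x(u, V) = 2 + 2*V - 3*V*u (x(u, V) = 2 + (V + ((-3*u)*V + V)) = 2 + (V + (-3*V*u + V)) = 2 + (V + (V - 3*V*u)) = 2 + (2*V - 3*V*u) = 2 + 2*V - 3*V*u)
(C((4 - 4)/(1 + 3))*(9 + x(-2, -2)))² = ((-6 + (4 - 4)/(1 + 3))*(9 + (2 + 2*(-2) - 3*(-2)*(-2))))² = ((-6 + 0/4)*(9 + (2 - 4 - 12)))² = ((-6 + 0*(¼))*(9 - 14))² = ((-6 + 0)*(-5))² = (-6*(-5))² = 30² = 900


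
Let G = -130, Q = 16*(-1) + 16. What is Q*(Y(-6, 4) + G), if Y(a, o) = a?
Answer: 0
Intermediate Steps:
Q = 0 (Q = -16 + 16 = 0)
Q*(Y(-6, 4) + G) = 0*(-6 - 130) = 0*(-136) = 0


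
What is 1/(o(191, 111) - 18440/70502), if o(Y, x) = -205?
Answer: -35251/7235675 ≈ -0.0048718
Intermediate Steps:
1/(o(191, 111) - 18440/70502) = 1/(-205 - 18440/70502) = 1/(-205 - 18440*1/70502) = 1/(-205 - 9220/35251) = 1/(-7235675/35251) = -35251/7235675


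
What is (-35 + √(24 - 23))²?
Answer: 1156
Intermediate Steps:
(-35 + √(24 - 23))² = (-35 + √1)² = (-35 + 1)² = (-34)² = 1156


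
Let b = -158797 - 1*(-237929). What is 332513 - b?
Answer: 253381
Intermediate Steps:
b = 79132 (b = -158797 + 237929 = 79132)
332513 - b = 332513 - 1*79132 = 332513 - 79132 = 253381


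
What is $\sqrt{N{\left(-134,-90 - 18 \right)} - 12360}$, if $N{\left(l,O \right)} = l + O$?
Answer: $i \sqrt{12602} \approx 112.26 i$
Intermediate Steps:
$N{\left(l,O \right)} = O + l$
$\sqrt{N{\left(-134,-90 - 18 \right)} - 12360} = \sqrt{\left(\left(-90 - 18\right) - 134\right) - 12360} = \sqrt{\left(-108 - 134\right) - 12360} = \sqrt{-242 - 12360} = \sqrt{-12602} = i \sqrt{12602}$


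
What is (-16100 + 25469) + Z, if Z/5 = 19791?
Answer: 108324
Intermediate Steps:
Z = 98955 (Z = 5*19791 = 98955)
(-16100 + 25469) + Z = (-16100 + 25469) + 98955 = 9369 + 98955 = 108324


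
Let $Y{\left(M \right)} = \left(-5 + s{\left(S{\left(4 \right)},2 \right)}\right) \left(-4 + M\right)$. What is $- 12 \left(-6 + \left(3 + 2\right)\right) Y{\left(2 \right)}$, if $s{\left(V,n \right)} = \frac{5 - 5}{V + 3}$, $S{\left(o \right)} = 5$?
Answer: $120$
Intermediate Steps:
$s{\left(V,n \right)} = 0$ ($s{\left(V,n \right)} = \frac{0}{3 + V} = 0$)
$Y{\left(M \right)} = 20 - 5 M$ ($Y{\left(M \right)} = \left(-5 + 0\right) \left(-4 + M\right) = - 5 \left(-4 + M\right) = 20 - 5 M$)
$- 12 \left(-6 + \left(3 + 2\right)\right) Y{\left(2 \right)} = - 12 \left(-6 + \left(3 + 2\right)\right) \left(20 - 10\right) = - 12 \left(-6 + 5\right) \left(20 - 10\right) = \left(-12\right) \left(-1\right) 10 = 12 \cdot 10 = 120$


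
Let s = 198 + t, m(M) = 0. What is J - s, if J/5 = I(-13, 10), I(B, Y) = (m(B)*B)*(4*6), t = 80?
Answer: -278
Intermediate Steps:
I(B, Y) = 0 (I(B, Y) = (0*B)*(4*6) = 0*24 = 0)
J = 0 (J = 5*0 = 0)
s = 278 (s = 198 + 80 = 278)
J - s = 0 - 1*278 = 0 - 278 = -278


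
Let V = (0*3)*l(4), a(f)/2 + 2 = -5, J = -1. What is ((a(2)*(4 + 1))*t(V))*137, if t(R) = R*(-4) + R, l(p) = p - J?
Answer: 0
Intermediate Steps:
a(f) = -14 (a(f) = -4 + 2*(-5) = -4 - 10 = -14)
l(p) = 1 + p (l(p) = p - 1*(-1) = p + 1 = 1 + p)
V = 0 (V = (0*3)*(1 + 4) = 0*5 = 0)
t(R) = -3*R (t(R) = -4*R + R = -3*R)
((a(2)*(4 + 1))*t(V))*137 = ((-14*(4 + 1))*(-3*0))*137 = (-14*5*0)*137 = -70*0*137 = 0*137 = 0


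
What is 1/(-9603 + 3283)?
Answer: -1/6320 ≈ -0.00015823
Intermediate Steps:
1/(-9603 + 3283) = 1/(-6320) = -1/6320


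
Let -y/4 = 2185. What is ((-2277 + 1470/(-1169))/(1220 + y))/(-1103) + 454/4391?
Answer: 627206310701/6082375964320 ≈ 0.10312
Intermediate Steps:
y = -8740 (y = -4*2185 = -8740)
((-2277 + 1470/(-1169))/(1220 + y))/(-1103) + 454/4391 = ((-2277 + 1470/(-1169))/(1220 - 8740))/(-1103) + 454/4391 = ((-2277 + 1470*(-1/1169))/(-7520))*(-1/1103) + 454*(1/4391) = ((-2277 - 210/167)*(-1/7520))*(-1/1103) + 454/4391 = -380469/167*(-1/7520)*(-1/1103) + 454/4391 = (380469/1255840)*(-1/1103) + 454/4391 = -380469/1385191520 + 454/4391 = 627206310701/6082375964320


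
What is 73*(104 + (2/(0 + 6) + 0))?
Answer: 22849/3 ≈ 7616.3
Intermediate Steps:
73*(104 + (2/(0 + 6) + 0)) = 73*(104 + (2/6 + 0)) = 73*(104 + ((1/6)*2 + 0)) = 73*(104 + (1/3 + 0)) = 73*(104 + 1/3) = 73*(313/3) = 22849/3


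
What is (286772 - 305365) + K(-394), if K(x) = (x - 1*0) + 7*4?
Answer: -18959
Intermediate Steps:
K(x) = 28 + x (K(x) = (x + 0) + 28 = x + 28 = 28 + x)
(286772 - 305365) + K(-394) = (286772 - 305365) + (28 - 394) = -18593 - 366 = -18959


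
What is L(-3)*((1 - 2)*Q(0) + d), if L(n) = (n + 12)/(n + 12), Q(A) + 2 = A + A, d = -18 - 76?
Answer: -92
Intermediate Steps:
d = -94
Q(A) = -2 + 2*A (Q(A) = -2 + (A + A) = -2 + 2*A)
L(n) = 1 (L(n) = (12 + n)/(12 + n) = 1)
L(-3)*((1 - 2)*Q(0) + d) = 1*((1 - 2)*(-2 + 2*0) - 94) = 1*(-(-2 + 0) - 94) = 1*(-1*(-2) - 94) = 1*(2 - 94) = 1*(-92) = -92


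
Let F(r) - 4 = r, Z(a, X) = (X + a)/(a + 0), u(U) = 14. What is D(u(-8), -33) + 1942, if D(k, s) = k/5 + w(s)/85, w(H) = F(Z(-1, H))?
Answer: 165346/85 ≈ 1945.2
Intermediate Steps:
Z(a, X) = (X + a)/a
F(r) = 4 + r
w(H) = 5 - H (w(H) = 4 + (H - 1)/(-1) = 4 - (-1 + H) = 4 + (1 - H) = 5 - H)
D(k, s) = 1/17 - s/85 + k/5 (D(k, s) = k/5 + (5 - s)/85 = k*(⅕) + (5 - s)*(1/85) = k/5 + (1/17 - s/85) = 1/17 - s/85 + k/5)
D(u(-8), -33) + 1942 = (1/17 - 1/85*(-33) + (⅕)*14) + 1942 = (1/17 + 33/85 + 14/5) + 1942 = 276/85 + 1942 = 165346/85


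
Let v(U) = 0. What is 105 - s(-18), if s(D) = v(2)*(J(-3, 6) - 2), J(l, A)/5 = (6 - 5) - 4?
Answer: 105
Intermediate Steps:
J(l, A) = -15 (J(l, A) = 5*((6 - 5) - 4) = 5*(1 - 4) = 5*(-3) = -15)
s(D) = 0 (s(D) = 0*(-15 - 2) = 0*(-17) = 0)
105 - s(-18) = 105 - 1*0 = 105 + 0 = 105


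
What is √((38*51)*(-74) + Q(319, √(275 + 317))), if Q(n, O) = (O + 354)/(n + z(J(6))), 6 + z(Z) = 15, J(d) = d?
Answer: √(-964295031 + 82*√37)/82 ≈ 378.7*I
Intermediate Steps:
z(Z) = 9 (z(Z) = -6 + 15 = 9)
Q(n, O) = (354 + O)/(9 + n) (Q(n, O) = (O + 354)/(n + 9) = (354 + O)/(9 + n))
√((38*51)*(-74) + Q(319, √(275 + 317))) = √((38*51)*(-74) + (354 + √(275 + 317))/(9 + 319)) = √(1938*(-74) + (354 + √592)/328) = √(-143412 + (354 + 4*√37)/328) = √(-143412 + (177/164 + √37/82)) = √(-23519391/164 + √37/82)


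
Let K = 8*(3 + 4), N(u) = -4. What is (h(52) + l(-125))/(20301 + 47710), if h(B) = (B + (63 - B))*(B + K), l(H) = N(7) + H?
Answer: 6675/68011 ≈ 0.098146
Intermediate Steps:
l(H) = -4 + H
K = 56 (K = 8*7 = 56)
h(B) = 3528 + 63*B (h(B) = (B + (63 - B))*(B + 56) = 63*(56 + B) = 3528 + 63*B)
(h(52) + l(-125))/(20301 + 47710) = ((3528 + 63*52) + (-4 - 125))/(20301 + 47710) = ((3528 + 3276) - 129)/68011 = (6804 - 129)*(1/68011) = 6675*(1/68011) = 6675/68011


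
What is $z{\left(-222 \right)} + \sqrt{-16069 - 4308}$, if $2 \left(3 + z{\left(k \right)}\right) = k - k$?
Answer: $-3 + i \sqrt{20377} \approx -3.0 + 142.75 i$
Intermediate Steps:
$z{\left(k \right)} = -3$ ($z{\left(k \right)} = -3 + \frac{k - k}{2} = -3 + \frac{1}{2} \cdot 0 = -3 + 0 = -3$)
$z{\left(-222 \right)} + \sqrt{-16069 - 4308} = -3 + \sqrt{-16069 - 4308} = -3 + \sqrt{-20377} = -3 + i \sqrt{20377}$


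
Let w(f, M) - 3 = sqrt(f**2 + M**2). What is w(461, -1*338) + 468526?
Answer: 468529 + sqrt(326765) ≈ 4.6910e+5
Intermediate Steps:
w(f, M) = 3 + sqrt(M**2 + f**2) (w(f, M) = 3 + sqrt(f**2 + M**2) = 3 + sqrt(M**2 + f**2))
w(461, -1*338) + 468526 = (3 + sqrt((-1*338)**2 + 461**2)) + 468526 = (3 + sqrt((-338)**2 + 212521)) + 468526 = (3 + sqrt(114244 + 212521)) + 468526 = (3 + sqrt(326765)) + 468526 = 468529 + sqrt(326765)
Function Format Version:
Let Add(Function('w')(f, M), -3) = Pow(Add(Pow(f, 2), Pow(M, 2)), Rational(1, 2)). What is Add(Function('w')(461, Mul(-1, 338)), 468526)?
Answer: Add(468529, Pow(326765, Rational(1, 2))) ≈ 4.6910e+5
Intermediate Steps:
Function('w')(f, M) = Add(3, Pow(Add(Pow(M, 2), Pow(f, 2)), Rational(1, 2))) (Function('w')(f, M) = Add(3, Pow(Add(Pow(f, 2), Pow(M, 2)), Rational(1, 2))) = Add(3, Pow(Add(Pow(M, 2), Pow(f, 2)), Rational(1, 2))))
Add(Function('w')(461, Mul(-1, 338)), 468526) = Add(Add(3, Pow(Add(Pow(Mul(-1, 338), 2), Pow(461, 2)), Rational(1, 2))), 468526) = Add(Add(3, Pow(Add(Pow(-338, 2), 212521), Rational(1, 2))), 468526) = Add(Add(3, Pow(Add(114244, 212521), Rational(1, 2))), 468526) = Add(Add(3, Pow(326765, Rational(1, 2))), 468526) = Add(468529, Pow(326765, Rational(1, 2)))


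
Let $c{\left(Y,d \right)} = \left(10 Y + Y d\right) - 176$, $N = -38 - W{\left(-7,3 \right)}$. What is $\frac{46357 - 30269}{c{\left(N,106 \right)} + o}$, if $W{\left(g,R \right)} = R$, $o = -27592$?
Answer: $- \frac{4022}{8131} \approx -0.49465$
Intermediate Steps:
$N = -41$ ($N = -38 - 3 = -41$)
$c{\left(Y,d \right)} = -176 + 10 Y + Y d$
$\frac{46357 - 30269}{c{\left(N,106 \right)} + o} = \frac{46357 - 30269}{\left(-176 + 10 \left(-41\right) - 4346\right) - 27592} = \frac{16088}{\left(-176 - 410 - 4346\right) - 27592} = \frac{16088}{-4932 - 27592} = \frac{16088}{-32524} = 16088 \left(- \frac{1}{32524}\right) = - \frac{4022}{8131}$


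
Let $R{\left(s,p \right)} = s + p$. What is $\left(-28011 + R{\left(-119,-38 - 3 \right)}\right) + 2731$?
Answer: $-25440$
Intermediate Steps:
$R{\left(s,p \right)} = p + s$
$\left(-28011 + R{\left(-119,-38 - 3 \right)}\right) + 2731 = \left(-28011 - 160\right) + 2731 = -28171 + 2731 = -25440$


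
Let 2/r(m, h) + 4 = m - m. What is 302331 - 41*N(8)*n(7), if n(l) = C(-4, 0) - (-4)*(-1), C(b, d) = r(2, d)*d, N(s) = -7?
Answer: 301183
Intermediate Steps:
r(m, h) = -½ (r(m, h) = 2/(-4 + (m - m)) = 2/(-4 + 0) = 2/(-4) = 2*(-¼) = -½)
C(b, d) = -d/2
n(l) = -4 (n(l) = -½*0 - (-4)*(-1) = 0 - 1*4 = 0 - 4 = -4)
302331 - 41*N(8)*n(7) = 302331 - 41*(-7)*(-4) = 302331 - (-287)*(-4) = 302331 - 1*1148 = 302331 - 1148 = 301183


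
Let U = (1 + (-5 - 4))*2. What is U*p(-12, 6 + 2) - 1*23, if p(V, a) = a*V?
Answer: 1513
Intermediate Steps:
p(V, a) = V*a
U = -16 (U = (1 - 9)*2 = -8*2 = -16)
U*p(-12, 6 + 2) - 1*23 = -(-192)*(6 + 2) - 1*23 = -(-192)*8 - 23 = -16*(-96) - 23 = 1536 - 23 = 1513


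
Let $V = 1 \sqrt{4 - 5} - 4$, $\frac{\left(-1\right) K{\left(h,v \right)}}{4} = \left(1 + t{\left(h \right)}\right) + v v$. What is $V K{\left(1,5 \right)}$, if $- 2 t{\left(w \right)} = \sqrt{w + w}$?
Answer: $2 \left(4 - i\right) \left(52 - \sqrt{2}\right) \approx 404.69 - 101.17 i$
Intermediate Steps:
$t{\left(w \right)} = - \frac{\sqrt{2} \sqrt{w}}{2}$ ($t{\left(w \right)} = - \frac{\sqrt{w + w}}{2} = - \frac{\sqrt{2 w}}{2} = - \frac{\sqrt{2} \sqrt{w}}{2}$)
$K{\left(h,v \right)} = -4 - 4 v^{2} + 2 \sqrt{2} \sqrt{h}$ ($K{\left(h,v \right)} = - 4 \left(\left(1 - \frac{\sqrt{2} \sqrt{h}}{2}\right) + v v\right) = - 4 \left(\left(1 - \frac{\sqrt{2} \sqrt{h}}{2}\right) + v^{2}\right) = - 4 \left(1 + v^{2} - \frac{\sqrt{2} \sqrt{h}}{2}\right) = -4 - 4 v^{2} + 2 \sqrt{2} \sqrt{h}$)
$V = -4 + i$ ($V = 1 \sqrt{-1} - 4 = 1 i - 4 = i - 4 = -4 + i \approx -4.0 + 1.0 i$)
$V K{\left(1,5 \right)} = \left(-4 + i\right) \left(-4 - 4 \cdot 5^{2} + 2 \sqrt{2} \sqrt{1}\right) = \left(-4 + i\right) \left(-4 - 100 + 2 \sqrt{2} \cdot 1\right) = \left(-4 + i\right) \left(-4 - 100 + 2 \sqrt{2}\right) = \left(-4 + i\right) \left(-104 + 2 \sqrt{2}\right) = \left(-104 + 2 \sqrt{2}\right) \left(-4 + i\right)$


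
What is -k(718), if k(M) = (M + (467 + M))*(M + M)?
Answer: -2732708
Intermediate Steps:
k(M) = 2*M*(467 + 2*M) (k(M) = (467 + 2*M)*(2*M) = 2*M*(467 + 2*M))
-k(718) = -2*718*(467 + 2*718) = -2*718*(467 + 1436) = -2*718*1903 = -1*2732708 = -2732708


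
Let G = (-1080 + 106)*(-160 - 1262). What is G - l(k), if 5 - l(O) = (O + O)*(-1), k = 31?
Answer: 1384961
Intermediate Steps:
G = 1385028 (G = -974*(-1422) = 1385028)
l(O) = 5 + 2*O (l(O) = 5 - (O + O)*(-1) = 5 - 2*O*(-1) = 5 - (-2)*O = 5 + 2*O)
G - l(k) = 1385028 - (5 + 2*31) = 1385028 - (5 + 62) = 1385028 - 1*67 = 1385028 - 67 = 1384961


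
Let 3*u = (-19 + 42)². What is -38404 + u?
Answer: -114683/3 ≈ -38228.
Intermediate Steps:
u = 529/3 (u = (-19 + 42)²/3 = (⅓)*23² = (⅓)*529 = 529/3 ≈ 176.33)
-38404 + u = -38404 + 529/3 = -114683/3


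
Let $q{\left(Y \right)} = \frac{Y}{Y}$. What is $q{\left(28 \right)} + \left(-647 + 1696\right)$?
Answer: $1050$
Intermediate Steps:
$q{\left(Y \right)} = 1$
$q{\left(28 \right)} + \left(-647 + 1696\right) = 1 + \left(-647 + 1696\right) = 1 + 1049 = 1050$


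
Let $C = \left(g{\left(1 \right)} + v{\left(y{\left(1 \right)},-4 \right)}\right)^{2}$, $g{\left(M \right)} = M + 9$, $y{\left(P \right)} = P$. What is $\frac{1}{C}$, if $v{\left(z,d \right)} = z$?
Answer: $\frac{1}{121} \approx 0.0082645$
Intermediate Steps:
$g{\left(M \right)} = 9 + M$
$C = 121$ ($C = \left(\left(9 + 1\right) + 1\right)^{2} = \left(10 + 1\right)^{2} = 11^{2} = 121$)
$\frac{1}{C} = \frac{1}{121}$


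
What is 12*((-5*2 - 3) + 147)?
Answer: 1608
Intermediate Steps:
12*((-5*2 - 3) + 147) = 12*((-10 - 3) + 147) = 12*(-13 + 147) = 12*134 = 1608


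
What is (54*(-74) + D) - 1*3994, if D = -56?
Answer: -8046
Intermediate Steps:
(54*(-74) + D) - 1*3994 = (54*(-74) - 56) - 1*3994 = (-3996 - 56) - 3994 = -4052 - 3994 = -8046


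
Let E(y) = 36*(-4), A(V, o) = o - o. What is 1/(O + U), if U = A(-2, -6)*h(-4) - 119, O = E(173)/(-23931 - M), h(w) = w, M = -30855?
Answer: -577/68675 ≈ -0.0084019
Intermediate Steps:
A(V, o) = 0
E(y) = -144
O = -12/577 (O = -144/(-23931 - 1*(-30855)) = -144/(-23931 + 30855) = -144/6924 = -144*1/6924 = -12/577 ≈ -0.020797)
U = -119 (U = 0*(-4) - 119 = 0 - 119 = -119)
1/(O + U) = 1/(-12/577 - 119) = 1/(-68675/577) = -577/68675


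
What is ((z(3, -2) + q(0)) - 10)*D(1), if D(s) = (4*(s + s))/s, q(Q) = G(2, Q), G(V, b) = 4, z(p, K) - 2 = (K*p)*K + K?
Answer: 48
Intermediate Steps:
z(p, K) = 2 + K + p*K² (z(p, K) = 2 + ((K*p)*K + K) = 2 + (p*K² + K) = 2 + (K + p*K²) = 2 + K + p*K²)
q(Q) = 4
D(s) = 8 (D(s) = (4*(2*s))/s = (8*s)/s = 8)
((z(3, -2) + q(0)) - 10)*D(1) = (((2 - 2 + 3*(-2)²) + 4) - 10)*8 = (((2 - 2 + 3*4) + 4) - 10)*8 = (((2 - 2 + 12) + 4) - 10)*8 = ((12 + 4) - 10)*8 = (16 - 10)*8 = 6*8 = 48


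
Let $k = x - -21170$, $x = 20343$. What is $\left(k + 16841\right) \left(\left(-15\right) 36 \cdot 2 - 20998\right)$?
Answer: $-1288339612$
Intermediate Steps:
$k = 41513$ ($k = 20343 - -21170 = 20343 + 21170 = 41513$)
$\left(k + 16841\right) \left(\left(-15\right) 36 \cdot 2 - 20998\right) = \left(41513 + 16841\right) \left(\left(-15\right) 36 \cdot 2 - 20998\right) = 58354 \left(\left(-540\right) 2 - 20998\right) = 58354 \left(-1080 - 20998\right) = 58354 \left(-22078\right) = -1288339612$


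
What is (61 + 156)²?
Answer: 47089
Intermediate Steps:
(61 + 156)² = 217² = 47089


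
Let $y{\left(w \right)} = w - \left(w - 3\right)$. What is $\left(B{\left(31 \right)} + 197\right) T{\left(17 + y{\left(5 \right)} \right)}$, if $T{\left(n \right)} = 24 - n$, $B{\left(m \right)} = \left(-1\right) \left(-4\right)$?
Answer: $804$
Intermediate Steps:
$y{\left(w \right)} = 3$ ($y{\left(w \right)} = w - \left(w - 3\right) = w - \left(-3 + w\right) = 3$)
$B{\left(m \right)} = 4$
$\left(B{\left(31 \right)} + 197\right) T{\left(17 + y{\left(5 \right)} \right)} = \left(4 + 197\right) \left(24 - \left(17 + 3\right)\right) = 201 \left(24 - 20\right) = 201 \cdot 4 = 804$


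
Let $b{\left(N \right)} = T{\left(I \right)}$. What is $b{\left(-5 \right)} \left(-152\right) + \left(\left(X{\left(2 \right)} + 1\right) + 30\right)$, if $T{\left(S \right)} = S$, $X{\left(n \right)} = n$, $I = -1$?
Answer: $185$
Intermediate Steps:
$b{\left(N \right)} = -1$
$b{\left(-5 \right)} \left(-152\right) + \left(\left(X{\left(2 \right)} + 1\right) + 30\right) = \left(-1\right) \left(-152\right) + \left(\left(2 + 1\right) + 30\right) = 152 + \left(3 + 30\right) = 152 + 33 = 185$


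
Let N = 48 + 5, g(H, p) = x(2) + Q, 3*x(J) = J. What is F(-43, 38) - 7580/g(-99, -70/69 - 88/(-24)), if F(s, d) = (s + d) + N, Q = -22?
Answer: 6453/16 ≈ 403.31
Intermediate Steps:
x(J) = J/3
g(H, p) = -64/3 (g(H, p) = (1/3)*2 - 22 = 2/3 - 22 = -64/3)
N = 53
F(s, d) = 53 + d + s (F(s, d) = (s + d) + 53 = (d + s) + 53 = 53 + d + s)
F(-43, 38) - 7580/g(-99, -70/69 - 88/(-24)) = (53 + 38 - 43) - 7580/(-64/3) = 48 - 7580*(-3/64) = 48 + 5685/16 = 6453/16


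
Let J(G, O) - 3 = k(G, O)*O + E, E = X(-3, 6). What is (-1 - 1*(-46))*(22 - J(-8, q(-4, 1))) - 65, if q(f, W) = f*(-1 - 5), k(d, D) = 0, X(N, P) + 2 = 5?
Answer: 655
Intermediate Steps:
X(N, P) = 3 (X(N, P) = -2 + 5 = 3)
E = 3
q(f, W) = -6*f (q(f, W) = f*(-6) = -6*f)
J(G, O) = 6 (J(G, O) = 3 + (0*O + 3) = 3 + (0 + 3) = 3 + 3 = 6)
(-1 - 1*(-46))*(22 - J(-8, q(-4, 1))) - 65 = (-1 - 1*(-46))*(22 - 1*6) - 65 = (-1 + 46)*(22 - 6) - 65 = 45*16 - 65 = 720 - 65 = 655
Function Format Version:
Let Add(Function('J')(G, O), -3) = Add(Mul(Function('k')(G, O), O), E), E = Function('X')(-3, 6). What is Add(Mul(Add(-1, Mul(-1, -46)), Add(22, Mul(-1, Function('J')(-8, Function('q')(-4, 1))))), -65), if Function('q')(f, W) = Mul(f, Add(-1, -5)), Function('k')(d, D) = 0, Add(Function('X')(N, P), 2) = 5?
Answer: 655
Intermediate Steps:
Function('X')(N, P) = 3 (Function('X')(N, P) = Add(-2, 5) = 3)
E = 3
Function('q')(f, W) = Mul(-6, f) (Function('q')(f, W) = Mul(f, -6) = Mul(-6, f))
Function('J')(G, O) = 6 (Function('J')(G, O) = Add(3, Add(Mul(0, O), 3)) = Add(3, Add(0, 3)) = Add(3, 3) = 6)
Add(Mul(Add(-1, Mul(-1, -46)), Add(22, Mul(-1, Function('J')(-8, Function('q')(-4, 1))))), -65) = Add(Mul(Add(-1, Mul(-1, -46)), Add(22, Mul(-1, 6))), -65) = Add(Mul(Add(-1, 46), Add(22, -6)), -65) = Add(Mul(45, 16), -65) = Add(720, -65) = 655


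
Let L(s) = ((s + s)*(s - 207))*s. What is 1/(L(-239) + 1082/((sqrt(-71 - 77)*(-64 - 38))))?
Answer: -19613844319536/999363262027584836233 - 55182*I*sqrt(37)/999363262027584836233 ≈ -1.9626e-8 - 3.3587e-16*I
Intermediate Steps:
L(s) = 2*s**2*(-207 + s) (L(s) = ((2*s)*(-207 + s))*s = (2*s*(-207 + s))*s = 2*s**2*(-207 + s))
1/(L(-239) + 1082/((sqrt(-71 - 77)*(-64 - 38)))) = 1/(2*(-239)**2*(-207 - 239) + 1082/((sqrt(-71 - 77)*(-64 - 38)))) = 1/(2*57121*(-446) + 1082/((sqrt(-148)*(-102)))) = 1/(-50951932 + 1082/(((2*I*sqrt(37))*(-102)))) = 1/(-50951932 + 1082/((-204*I*sqrt(37)))) = 1/(-50951932 + 1082*(I*sqrt(37)/7548)) = 1/(-50951932 + 541*I*sqrt(37)/3774)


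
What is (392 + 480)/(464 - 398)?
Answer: 436/33 ≈ 13.212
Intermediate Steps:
(392 + 480)/(464 - 398) = 872/66 = 872*(1/66) = 436/33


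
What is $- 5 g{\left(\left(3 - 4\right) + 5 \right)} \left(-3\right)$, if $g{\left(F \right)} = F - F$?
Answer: $0$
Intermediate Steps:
$g{\left(F \right)} = 0$
$- 5 g{\left(\left(3 - 4\right) + 5 \right)} \left(-3\right) = \left(-5\right) 0 \left(-3\right) = 0 \left(-3\right) = 0$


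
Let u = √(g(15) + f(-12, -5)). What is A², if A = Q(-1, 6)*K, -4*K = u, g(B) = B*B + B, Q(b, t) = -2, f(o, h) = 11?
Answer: 251/4 ≈ 62.750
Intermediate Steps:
g(B) = B + B² (g(B) = B² + B = B + B²)
u = √251 (u = √(15*(1 + 15) + 11) = √(15*16 + 11) = √(240 + 11) = √251 ≈ 15.843)
K = -√251/4 ≈ -3.9607
A = √251/2 (A = -(-1)*√251/2 = √251/2 ≈ 7.9215)
A² = (√251/2)² = 251/4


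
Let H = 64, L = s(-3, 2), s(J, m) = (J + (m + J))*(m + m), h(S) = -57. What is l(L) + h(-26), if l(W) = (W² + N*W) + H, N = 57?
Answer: -649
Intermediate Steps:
s(J, m) = 2*m*(m + 2*J) (s(J, m) = (J + (J + m))*(2*m) = (m + 2*J)*(2*m) = 2*m*(m + 2*J))
L = -16 (L = 2*2*(2 + 2*(-3)) = 2*2*(2 - 6) = 2*2*(-4) = -16)
l(W) = 64 + W² + 57*W (l(W) = (W² + 57*W) + 64 = 64 + W² + 57*W)
l(L) + h(-26) = (64 + (-16)² + 57*(-16)) - 57 = (64 + 256 - 912) - 57 = -592 - 57 = -649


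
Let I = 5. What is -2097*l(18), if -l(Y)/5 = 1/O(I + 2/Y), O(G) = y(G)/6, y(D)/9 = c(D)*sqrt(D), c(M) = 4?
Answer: 10485*sqrt(46)/92 ≈ 772.96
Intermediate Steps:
y(D) = 36*sqrt(D) (y(D) = 9*(4*sqrt(D)) = 36*sqrt(D))
O(G) = 6*sqrt(G) (O(G) = (36*sqrt(G))/6 = (36*sqrt(G))*(1/6) = 6*sqrt(G))
l(Y) = -5/(6*sqrt(5 + 2/Y)) (l(Y) = -5*1/(6*sqrt(5 + 2/Y)) = -5/(6*sqrt(5 + 2/Y)))
-2097*l(18) = -(-3495)/(2*sqrt(5 + 2/18)) = -(-3495)/(2*sqrt(5 + 2*(1/18))) = -(-3495)/(2*sqrt(5 + 1/9)) = -(-3495)/(2*sqrt(46/9)) = -(-3495)*3*sqrt(46)/46/2 = -(-10485)*sqrt(46)/92 = 10485*sqrt(46)/92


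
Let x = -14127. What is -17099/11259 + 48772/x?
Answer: -263560507/53018631 ≈ -4.9711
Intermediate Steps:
-17099/11259 + 48772/x = -17099/11259 + 48772/(-14127) = -17099*1/11259 + 48772*(-1/14127) = -17099/11259 - 48772/14127 = -263560507/53018631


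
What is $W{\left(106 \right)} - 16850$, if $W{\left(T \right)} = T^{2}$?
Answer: $-5614$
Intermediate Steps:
$W{\left(106 \right)} - 16850 = 106^{2} - 16850 = 11236 - 16850 = -5614$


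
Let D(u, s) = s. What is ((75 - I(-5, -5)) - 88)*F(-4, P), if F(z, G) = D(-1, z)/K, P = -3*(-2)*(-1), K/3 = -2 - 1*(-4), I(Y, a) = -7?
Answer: 4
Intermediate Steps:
K = 6 (K = 3*(-2 - 1*(-4)) = 3*(-2 + 4) = 3*2 = 6)
P = -6 (P = 6*(-1) = -6)
F(z, G) = z/6
((75 - I(-5, -5)) - 88)*F(-4, P) = ((75 - 1*(-7)) - 88)*((⅙)*(-4)) = ((75 + 7) - 88)*(-⅔) = (82 - 88)*(-⅔) = -6*(-⅔) = 4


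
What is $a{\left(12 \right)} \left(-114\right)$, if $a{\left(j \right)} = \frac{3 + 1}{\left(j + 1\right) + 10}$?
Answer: $- \frac{456}{23} \approx -19.826$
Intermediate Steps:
$a{\left(j \right)} = \frac{4}{11 + j}$ ($a{\left(j \right)} = \frac{4}{\left(1 + j\right) + 10} = \frac{4}{11 + j}$)
$a{\left(12 \right)} \left(-114\right) = \frac{4}{11 + 12} \left(-114\right) = \frac{4}{23} \left(-114\right) = - \frac{456}{23}$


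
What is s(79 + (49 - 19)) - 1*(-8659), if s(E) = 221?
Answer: 8880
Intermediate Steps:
s(79 + (49 - 19)) - 1*(-8659) = 221 - 1*(-8659) = 221 + 8659 = 8880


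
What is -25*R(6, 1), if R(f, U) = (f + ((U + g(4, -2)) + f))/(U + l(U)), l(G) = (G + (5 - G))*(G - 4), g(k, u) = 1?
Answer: 25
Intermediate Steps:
l(G) = -20 + 5*G (l(G) = 5*(-4 + G) = -20 + 5*G)
R(f, U) = (1 + U + 2*f)/(-20 + 6*U) (R(f, U) = (f + ((U + 1) + f))/(U + (-20 + 5*U)) = (f + ((1 + U) + f))/(-20 + 6*U) = (f + (1 + U + f))/(-20 + 6*U) = (1 + U + 2*f)/(-20 + 6*U))
-25*R(6, 1) = -25*(1 + 1 + 2*6)/(2*(-10 + 3*1)) = -25*(1 + 1 + 12)/(2*(-10 + 3)) = -25*14/(2*(-7)) = -25*(-1)*14/(2*7) = -25*(-1) = 25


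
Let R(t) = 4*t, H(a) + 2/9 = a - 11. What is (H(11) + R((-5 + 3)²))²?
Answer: 20164/81 ≈ 248.94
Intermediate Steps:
H(a) = -101/9 + a (H(a) = -2/9 + (a - 11) = -2/9 + (-11 + a) = -101/9 + a)
(H(11) + R((-5 + 3)²))² = ((-101/9 + 11) + 4*(-5 + 3)²)² = (-2/9 + 4*(-2)²)² = (-2/9 + 4*4)² = (-2/9 + 16)² = (142/9)² = 20164/81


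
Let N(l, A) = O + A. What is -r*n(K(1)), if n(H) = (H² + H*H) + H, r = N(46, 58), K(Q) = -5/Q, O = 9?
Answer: -3015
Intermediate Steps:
N(l, A) = 9 + A
r = 67 (r = 9 + 58 = 67)
n(H) = H + 2*H² (n(H) = (H² + H²) + H = 2*H² + H = H + 2*H²)
-r*n(K(1)) = -67*(-5/1)*(1 + 2*(-5/1)) = -67*(-5*1)*(1 + 2*(-5*1)) = -67*(-5*(1 + 2*(-5))) = -67*(-5*(1 - 10)) = -67*(-5*(-9)) = -67*45 = -1*3015 = -3015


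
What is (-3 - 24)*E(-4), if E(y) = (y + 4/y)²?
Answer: -675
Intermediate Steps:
(-3 - 24)*E(-4) = (-3 - 24)*((4 + (-4)²)²/(-4)²) = -27*(4 + 16)²/16 = -27*20²/16 = -27*400/16 = -27*25 = -675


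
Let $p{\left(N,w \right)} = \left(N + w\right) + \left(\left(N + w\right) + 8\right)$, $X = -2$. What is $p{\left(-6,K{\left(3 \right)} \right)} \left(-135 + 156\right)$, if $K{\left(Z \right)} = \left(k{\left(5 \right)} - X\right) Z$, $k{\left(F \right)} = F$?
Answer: $798$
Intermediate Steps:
$K{\left(Z \right)} = 7 Z$ ($K{\left(Z \right)} = \left(5 - -2\right) Z = \left(5 + 2\right) Z = 7 Z$)
$p{\left(N,w \right)} = 8 + 2 N + 2 w$ ($p{\left(N,w \right)} = \left(N + w\right) + \left(8 + N + w\right) = 8 + 2 N + 2 w$)
$p{\left(-6,K{\left(3 \right)} \right)} \left(-135 + 156\right) = \left(8 + 2 \left(-6\right) + 2 \cdot 7 \cdot 3\right) \left(-135 + 156\right) = \left(8 - 12 + 2 \cdot 21\right) 21 = \left(8 - 12 + 42\right) 21 = 38 \cdot 21 = 798$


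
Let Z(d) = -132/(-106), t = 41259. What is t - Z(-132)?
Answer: 2186661/53 ≈ 41258.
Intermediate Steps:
Z(d) = 66/53 (Z(d) = -132*(-1/106) = 66/53)
t - Z(-132) = 41259 - 1*66/53 = 41259 - 66/53 = 2186661/53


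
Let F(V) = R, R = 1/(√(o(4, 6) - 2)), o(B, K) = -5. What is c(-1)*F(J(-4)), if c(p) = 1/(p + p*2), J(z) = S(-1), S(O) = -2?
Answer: I*√7/21 ≈ 0.12599*I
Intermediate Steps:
J(z) = -2
c(p) = 1/(3*p) (c(p) = 1/(p + 2*p) = 1/(3*p))
R = -I*√7/7 (R = 1/(√(-5 - 2)) = 1/(√(-7)) = 1/(I*√7) = -I*√7/7 ≈ -0.37796*I)
F(V) = -I*√7/7
c(-1)*F(J(-4)) = ((⅓)/(-1))*(-I*√7/7) = ((⅓)*(-1))*(-I*√7/7) = -(-1)*I*√7/21 = I*√7/21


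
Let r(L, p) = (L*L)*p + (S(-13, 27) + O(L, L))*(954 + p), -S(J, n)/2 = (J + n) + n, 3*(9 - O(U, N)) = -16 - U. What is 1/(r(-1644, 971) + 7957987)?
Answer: 3/7893388454 ≈ 3.8006e-10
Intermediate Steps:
O(U, N) = 43/3 + U/3 (O(U, N) = 9 - (-16 - U)/3 = 9 + (16/3 + U/3) = 43/3 + U/3)
S(J, n) = -4*n - 2*J (S(J, n) = -2*((J + n) + n) = -2*(J + 2*n) = -4*n - 2*J)
r(L, p) = p*L² + (954 + p)*(-203/3 + L/3) (r(L, p) = (L*L)*p + ((-4*27 - 2*(-13)) + (43/3 + L/3))*(954 + p) = L²*p + ((-108 + 26) + (43/3 + L/3))*(954 + p) = p*L² + (-82 + (43/3 + L/3))*(954 + p) = p*L² + (-203/3 + L/3)*(954 + p) = p*L² + (954 + p)*(-203/3 + L/3))
1/(r(-1644, 971) + 7957987) = 1/((-64554 + 318*(-1644) - 203/3*971 + 971*(-1644)² + (⅓)*(-1644)*971) + 7957987) = 1/((-64554 - 522792 - 197113/3 + 971*2702736 - 532108) + 7957987) = 1/((-64554 - 522792 - 197113/3 + 2624356656 - 532108) + 7957987) = 1/(7869514493/3 + 7957987) = 1/(7893388454/3) = 3/7893388454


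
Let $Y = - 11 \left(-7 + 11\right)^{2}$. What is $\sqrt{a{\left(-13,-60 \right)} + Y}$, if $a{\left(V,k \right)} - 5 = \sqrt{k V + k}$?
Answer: $\sqrt{-171 + 12 \sqrt{5}} \approx 12.007 i$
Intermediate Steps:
$Y = -176$ ($Y = - 11 \cdot 4^{2} = \left(-11\right) 16 = -176$)
$a{\left(V,k \right)} = 5 + \sqrt{k + V k}$ ($a{\left(V,k \right)} = 5 + \sqrt{k V + k} = 5 + \sqrt{V k + k} = 5 + \sqrt{k + V k}$)
$\sqrt{a{\left(-13,-60 \right)} + Y} = \sqrt{\left(5 + \sqrt{- 60 \left(1 - 13\right)}\right) - 176} = \sqrt{\left(5 + \sqrt{\left(-60\right) \left(-12\right)}\right) - 176} = \sqrt{\left(5 + \sqrt{720}\right) - 176} = \sqrt{\left(5 + 12 \sqrt{5}\right) - 176} = \sqrt{-171 + 12 \sqrt{5}}$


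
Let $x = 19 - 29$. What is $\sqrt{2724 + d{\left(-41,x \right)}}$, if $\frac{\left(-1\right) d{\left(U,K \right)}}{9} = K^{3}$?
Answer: $2 \sqrt{2931} \approx 108.28$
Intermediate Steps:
$x = -10$ ($x = 19 - 29 = -10$)
$d{\left(U,K \right)} = - 9 K^{3}$
$\sqrt{2724 + d{\left(-41,x \right)}} = \sqrt{2724 - 9 \left(-10\right)^{3}} = \sqrt{2724 - -9000} = \sqrt{2724 + 9000} = \sqrt{11724} = 2 \sqrt{2931}$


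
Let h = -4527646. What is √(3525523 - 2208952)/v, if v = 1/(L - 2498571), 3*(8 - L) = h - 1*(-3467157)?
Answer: -6435200*√1316571/3 ≈ -2.4613e+9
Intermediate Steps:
L = 1060513/3 (L = 8 - (-4527646 - 1*(-3467157))/3 = 8 - (-4527646 + 3467157)/3 = 8 - ⅓*(-1060489) = 8 + 1060489/3 = 1060513/3 ≈ 3.5350e+5)
v = -3/6435200 (v = 1/(1060513/3 - 2498571) = 1/(-6435200/3) = -3/6435200 ≈ -4.6619e-7)
√(3525523 - 2208952)/v = √(3525523 - 2208952)/(-3/6435200) = √1316571*(-6435200/3) = -6435200*√1316571/3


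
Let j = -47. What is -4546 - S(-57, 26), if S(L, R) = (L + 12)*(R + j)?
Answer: -5491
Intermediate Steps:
S(L, R) = (-47 + R)*(12 + L) (S(L, R) = (L + 12)*(R - 47) = (12 + L)*(-47 + R) = (-47 + R)*(12 + L))
-4546 - S(-57, 26) = -4546 - (-564 - 47*(-57) + 12*26 - 57*26) = -4546 - (-564 + 2679 + 312 - 1482) = -4546 - 1*945 = -4546 - 945 = -5491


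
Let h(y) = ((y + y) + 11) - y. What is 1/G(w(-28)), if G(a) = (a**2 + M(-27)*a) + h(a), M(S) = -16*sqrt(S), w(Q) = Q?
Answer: 767/6007297 - 1344*I*sqrt(3)/6007297 ≈ 0.00012768 - 0.00038751*I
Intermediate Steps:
h(y) = 11 + y (h(y) = (2*y + 11) - y = (11 + 2*y) - y = 11 + y)
G(a) = 11 + a + a**2 - 48*I*a*sqrt(3) (G(a) = (a**2 + (-48*I*sqrt(3))*a) + (11 + a) = (a**2 - 48*I*a*sqrt(3)) + (11 + a) = 11 + a + a**2 - 48*I*a*sqrt(3))
1/G(w(-28)) = 1/(11 - 28 + (-28)**2 - 48*I*(-28)*sqrt(3)) = 1/(11 - 28 + 784 + 1344*I*sqrt(3)) = 1/(767 + 1344*I*sqrt(3))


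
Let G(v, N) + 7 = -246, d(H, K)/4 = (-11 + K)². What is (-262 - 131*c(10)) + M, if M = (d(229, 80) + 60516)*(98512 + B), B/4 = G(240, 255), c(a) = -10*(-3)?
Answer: 7757095808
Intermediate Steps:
d(H, K) = 4*(-11 + K)²
c(a) = 30
G(v, N) = -253 (G(v, N) = -7 - 246 = -253)
B = -1012 (B = 4*(-253) = -1012)
M = 7757100000 (M = (4*(-11 + 80)² + 60516)*(98512 - 1012) = (4*69² + 60516)*97500 = (4*4761 + 60516)*97500 = (19044 + 60516)*97500 = 79560*97500 = 7757100000)
(-262 - 131*c(10)) + M = (-262 - 131*30) + 7757100000 = (-262 - 3930) + 7757100000 = -4192 + 7757100000 = 7757095808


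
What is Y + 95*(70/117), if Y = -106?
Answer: -5752/117 ≈ -49.162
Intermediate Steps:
Y + 95*(70/117) = -106 + 95*(70/117) = -106 + 6650/117 = -5752/117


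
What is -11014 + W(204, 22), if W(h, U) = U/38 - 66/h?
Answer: -7114879/646 ≈ -11014.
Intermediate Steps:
W(h, U) = -66/h + U/38 (W(h, U) = U*(1/38) - 66/h = U/38 - 66/h = -66/h + U/38)
-11014 + W(204, 22) = -11014 + (-66/204 + (1/38)*22) = -11014 + (-66*1/204 + 11/19) = -11014 + (-11/34 + 11/19) = -11014 + 165/646 = -7114879/646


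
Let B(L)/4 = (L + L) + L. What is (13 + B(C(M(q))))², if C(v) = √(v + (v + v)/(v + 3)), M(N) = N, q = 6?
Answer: 1225 + 104*√66 ≈ 2069.9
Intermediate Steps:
C(v) = √(v + 2*v/(3 + v)) (C(v) = √(v + (2*v)/(3 + v)) = √(v + 2*v/(3 + v)))
B(L) = 12*L (B(L) = 4*((L + L) + L) = 4*(2*L + L) = 4*(3*L) = 12*L)
(13 + B(C(M(q))))² = (13 + 12*√(6*(5 + 6)/(3 + 6)))² = (13 + 12*√(6*11/9))² = (13 + 12*√(6*(⅑)*11))² = (13 + 12*√(22/3))² = (13 + 12*(√66/3))² = (13 + 4*√66)²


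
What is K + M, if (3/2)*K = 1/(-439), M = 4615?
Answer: 6077953/1317 ≈ 4615.0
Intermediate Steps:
K = -2/1317 (K = (⅔)/(-439) = (⅔)*(-1/439) = -2/1317 ≈ -0.0015186)
K + M = -2/1317 + 4615 = 6077953/1317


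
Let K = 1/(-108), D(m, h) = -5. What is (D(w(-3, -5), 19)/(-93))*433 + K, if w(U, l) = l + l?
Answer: 77909/3348 ≈ 23.270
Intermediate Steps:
w(U, l) = 2*l
K = -1/108 ≈ -0.0092593
(D(w(-3, -5), 19)/(-93))*433 + K = -5/(-93)*433 - 1/108 = -5*(-1/93)*433 - 1/108 = (5/93)*433 - 1/108 = 2165/93 - 1/108 = 77909/3348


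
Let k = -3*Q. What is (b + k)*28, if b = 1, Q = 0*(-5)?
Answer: 28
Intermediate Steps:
Q = 0
k = 0 (k = -3*0 = 0)
(b + k)*28 = (1 + 0)*28 = 1*28 = 28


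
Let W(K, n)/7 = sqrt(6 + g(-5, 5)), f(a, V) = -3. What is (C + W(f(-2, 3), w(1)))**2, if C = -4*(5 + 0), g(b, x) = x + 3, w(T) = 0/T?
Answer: 1086 - 280*sqrt(14) ≈ 38.336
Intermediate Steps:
w(T) = 0
g(b, x) = 3 + x
W(K, n) = 7*sqrt(14) (W(K, n) = 7*sqrt(6 + (3 + 5)) = 7*sqrt(6 + 8) = 7*sqrt(14))
C = -20 (C = -4*5 = -20)
(C + W(f(-2, 3), w(1)))**2 = (-20 + 7*sqrt(14))**2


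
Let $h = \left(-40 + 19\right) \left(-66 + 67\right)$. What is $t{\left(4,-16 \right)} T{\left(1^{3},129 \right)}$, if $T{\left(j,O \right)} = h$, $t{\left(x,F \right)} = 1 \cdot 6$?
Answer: $-126$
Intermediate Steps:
$t{\left(x,F \right)} = 6$
$h = -21$ ($h = \left(-21\right) 1 = -21$)
$T{\left(j,O \right)} = -21$
$t{\left(4,-16 \right)} T{\left(1^{3},129 \right)} = 6 \left(-21\right) = -126$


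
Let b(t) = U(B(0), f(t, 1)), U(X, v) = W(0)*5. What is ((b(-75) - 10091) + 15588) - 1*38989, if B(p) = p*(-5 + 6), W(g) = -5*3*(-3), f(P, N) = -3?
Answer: -33267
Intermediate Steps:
W(g) = 45 (W(g) = -15*(-3) = 45)
B(p) = p (B(p) = p*1 = p)
U(X, v) = 225 (U(X, v) = 45*5 = 225)
b(t) = 225
((b(-75) - 10091) + 15588) - 1*38989 = ((225 - 10091) + 15588) - 1*38989 = (-9866 + 15588) - 38989 = 5722 - 38989 = -33267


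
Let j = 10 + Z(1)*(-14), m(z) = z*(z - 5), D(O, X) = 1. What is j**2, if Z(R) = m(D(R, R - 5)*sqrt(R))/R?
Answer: 4356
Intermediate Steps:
m(z) = z*(-5 + z)
Z(R) = (-5 + sqrt(R))/sqrt(R) (Z(R) = ((1*sqrt(R))*(-5 + 1*sqrt(R)))/R = (sqrt(R)*(-5 + sqrt(R)))/R = (-5 + sqrt(R))/sqrt(R))
j = 66 (j = 10 + (1 - 5/sqrt(1))*(-14) = 10 + (1 - 5*1)*(-14) = 10 + (1 - 5)*(-14) = 10 - 4*(-14) = 10 + 56 = 66)
j**2 = 66**2 = 4356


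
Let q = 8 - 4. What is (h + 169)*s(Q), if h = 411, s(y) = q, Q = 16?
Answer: 2320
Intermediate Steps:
q = 4
s(y) = 4
(h + 169)*s(Q) = (411 + 169)*4 = 580*4 = 2320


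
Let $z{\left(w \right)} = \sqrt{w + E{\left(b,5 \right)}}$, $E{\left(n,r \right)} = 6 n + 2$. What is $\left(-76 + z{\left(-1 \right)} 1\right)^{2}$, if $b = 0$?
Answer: $5625$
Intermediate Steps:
$E{\left(n,r \right)} = 2 + 6 n$
$z{\left(w \right)} = \sqrt{2 + w}$ ($z{\left(w \right)} = \sqrt{w + \left(2 + 6 \cdot 0\right)} = \sqrt{w + \left(2 + 0\right)} = \sqrt{w + 2} = \sqrt{2 + w}$)
$\left(-76 + z{\left(-1 \right)} 1\right)^{2} = \left(-76 + \sqrt{2 - 1} \cdot 1\right)^{2} = \left(-76 + \sqrt{1} \cdot 1\right)^{2} = \left(-76 + 1 \cdot 1\right)^{2} = \left(-76 + 1\right)^{2} = \left(-75\right)^{2} = 5625$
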